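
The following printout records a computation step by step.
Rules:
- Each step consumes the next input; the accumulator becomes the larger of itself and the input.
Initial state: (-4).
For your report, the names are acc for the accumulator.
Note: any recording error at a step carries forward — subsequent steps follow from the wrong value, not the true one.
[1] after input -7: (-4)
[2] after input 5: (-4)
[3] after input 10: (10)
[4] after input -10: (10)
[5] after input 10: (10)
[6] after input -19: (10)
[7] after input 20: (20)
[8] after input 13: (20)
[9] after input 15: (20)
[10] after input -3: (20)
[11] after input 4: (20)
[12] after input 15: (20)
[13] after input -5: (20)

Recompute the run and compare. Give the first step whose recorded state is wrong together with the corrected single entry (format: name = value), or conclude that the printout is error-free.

1. acc = max(-4, -7) = -4 (same as recorded)
2. acc = max(-4, 5) = 5 (a discrepancy with the printout)
So the first discrepancy is step 2, where the right value is acc = 5.

step 2, acc = 5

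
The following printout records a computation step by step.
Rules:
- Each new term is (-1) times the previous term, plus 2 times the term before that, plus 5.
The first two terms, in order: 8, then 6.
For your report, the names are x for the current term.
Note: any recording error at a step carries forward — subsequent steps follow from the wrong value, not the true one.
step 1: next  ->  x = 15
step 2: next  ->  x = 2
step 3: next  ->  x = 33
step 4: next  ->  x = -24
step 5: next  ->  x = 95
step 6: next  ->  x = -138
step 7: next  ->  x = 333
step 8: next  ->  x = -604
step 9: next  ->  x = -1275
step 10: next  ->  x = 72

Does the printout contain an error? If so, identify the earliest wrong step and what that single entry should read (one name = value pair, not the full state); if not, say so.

step 1: x = -1*(6) + (2)*(8) + (5) = 15 -> agrees with the printout
step 2: x = -1*(15) + (2)*(6) + (5) = 2 -> no discrepancy
step 3: x = -1*(2) + (2)*(15) + (5) = 33 -> verified
step 4: x = -1*(33) + (2)*(2) + (5) = -24 -> checks out
step 5: x = -1*(-24) + (2)*(33) + (5) = 95 -> consistent with the printout
step 6: x = -1*(95) + (2)*(-24) + (5) = -138 -> checks out
step 7: x = -1*(-138) + (2)*(95) + (5) = 333 -> no discrepancy
step 8: x = -1*(333) + (2)*(-138) + (5) = -604 -> exactly as logged
step 9: x = -1*(-604) + (2)*(333) + (5) = 1275 -> the entry is off here
First incorrect step: 9; the correct value is x = 1275.

step 9, x = 1275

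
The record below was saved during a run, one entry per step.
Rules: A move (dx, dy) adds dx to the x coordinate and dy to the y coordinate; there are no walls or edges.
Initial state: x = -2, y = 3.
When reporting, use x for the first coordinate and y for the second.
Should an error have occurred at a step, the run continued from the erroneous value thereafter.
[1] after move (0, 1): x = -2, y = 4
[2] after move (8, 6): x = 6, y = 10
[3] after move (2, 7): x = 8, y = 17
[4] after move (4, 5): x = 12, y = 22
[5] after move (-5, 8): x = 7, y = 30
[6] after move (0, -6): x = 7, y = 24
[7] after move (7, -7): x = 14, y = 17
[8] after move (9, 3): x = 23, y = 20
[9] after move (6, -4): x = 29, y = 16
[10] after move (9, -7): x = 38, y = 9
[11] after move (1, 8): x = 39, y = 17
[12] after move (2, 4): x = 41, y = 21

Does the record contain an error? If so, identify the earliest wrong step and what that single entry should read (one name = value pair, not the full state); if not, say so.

no error

Recomputing the run from the initial state:
step 1: x = -2, y = 4
step 2: x = 6, y = 10
step 3: x = 8, y = 17
step 4: x = 12, y = 22
step 5: x = 7, y = 30
step 6: x = 7, y = 24
step 7: x = 14, y = 17
step 8: x = 23, y = 20
step 9: x = 29, y = 16
step 10: x = 38, y = 9
step 11: x = 39, y = 17
step 12: x = 41, y = 21
This matches the record at every step.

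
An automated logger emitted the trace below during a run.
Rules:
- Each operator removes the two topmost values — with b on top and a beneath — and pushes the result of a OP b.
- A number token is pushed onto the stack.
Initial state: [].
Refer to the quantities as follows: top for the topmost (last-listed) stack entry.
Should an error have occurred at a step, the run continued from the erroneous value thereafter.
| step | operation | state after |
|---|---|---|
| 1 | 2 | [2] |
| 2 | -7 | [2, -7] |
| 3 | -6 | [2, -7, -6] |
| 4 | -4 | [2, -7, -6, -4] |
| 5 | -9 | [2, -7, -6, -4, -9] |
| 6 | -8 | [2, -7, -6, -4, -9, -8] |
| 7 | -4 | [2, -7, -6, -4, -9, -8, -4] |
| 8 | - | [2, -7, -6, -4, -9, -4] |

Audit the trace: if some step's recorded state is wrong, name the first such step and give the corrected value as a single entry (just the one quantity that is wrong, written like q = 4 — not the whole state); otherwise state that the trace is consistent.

Step 1: push 2: top = 2 — in agreement.
Step 2: push -7: top = -7 — no discrepancy.
Step 3: push -6: top = -6 — confirmed correct.
Step 4: push -4: top = -4 — consistent with the trace.
Step 5: push -9: top = -9 — verified.
Step 6: push -8: top = -8 — exactly as logged.
Step 7: push -4: top = -4 — consistent with the trace.
Step 8: -8 - -4 = -4 — consistent with the trace.
Each recorded entry agrees with the recomputation.

no error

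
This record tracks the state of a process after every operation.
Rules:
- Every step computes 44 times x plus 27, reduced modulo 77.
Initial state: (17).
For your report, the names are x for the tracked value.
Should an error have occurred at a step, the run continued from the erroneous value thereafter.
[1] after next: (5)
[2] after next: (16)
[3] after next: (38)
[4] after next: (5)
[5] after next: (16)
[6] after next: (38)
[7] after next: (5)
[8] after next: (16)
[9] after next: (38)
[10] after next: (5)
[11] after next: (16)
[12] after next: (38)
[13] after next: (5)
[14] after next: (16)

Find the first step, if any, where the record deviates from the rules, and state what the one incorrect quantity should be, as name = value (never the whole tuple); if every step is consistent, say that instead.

Recomputing the run from the initial state:
step 1: x = 5
step 2: x = 16
step 3: x = 38
step 4: x = 5
step 5: x = 16
step 6: x = 38
step 7: x = 5
step 8: x = 16
step 9: x = 38
step 10: x = 5
step 11: x = 16
step 12: x = 38
step 13: x = 5
step 14: x = 16
This matches the record at every step.

no error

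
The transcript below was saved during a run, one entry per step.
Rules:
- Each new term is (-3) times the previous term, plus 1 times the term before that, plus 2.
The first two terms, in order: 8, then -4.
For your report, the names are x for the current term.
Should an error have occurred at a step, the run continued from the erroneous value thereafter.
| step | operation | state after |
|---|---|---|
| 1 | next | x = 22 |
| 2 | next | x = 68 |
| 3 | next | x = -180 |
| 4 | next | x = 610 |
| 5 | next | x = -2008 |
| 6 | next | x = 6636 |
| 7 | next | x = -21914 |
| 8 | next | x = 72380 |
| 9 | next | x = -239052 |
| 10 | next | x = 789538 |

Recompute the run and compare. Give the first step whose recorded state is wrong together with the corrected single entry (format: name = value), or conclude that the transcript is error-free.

Recomputing the run from the initial state:
step 1: x = 22
step 2: x = -68
step 3: x = 228
step 4: x = -750
step 5: x = 2480
step 6: x = -8188
step 7: x = 27046
step 8: x = -89324
step 9: x = 295020
step 10: x = -974382
The first disagreement with the transcript is at step 2, where the value should be x = -68.

step 2, x = -68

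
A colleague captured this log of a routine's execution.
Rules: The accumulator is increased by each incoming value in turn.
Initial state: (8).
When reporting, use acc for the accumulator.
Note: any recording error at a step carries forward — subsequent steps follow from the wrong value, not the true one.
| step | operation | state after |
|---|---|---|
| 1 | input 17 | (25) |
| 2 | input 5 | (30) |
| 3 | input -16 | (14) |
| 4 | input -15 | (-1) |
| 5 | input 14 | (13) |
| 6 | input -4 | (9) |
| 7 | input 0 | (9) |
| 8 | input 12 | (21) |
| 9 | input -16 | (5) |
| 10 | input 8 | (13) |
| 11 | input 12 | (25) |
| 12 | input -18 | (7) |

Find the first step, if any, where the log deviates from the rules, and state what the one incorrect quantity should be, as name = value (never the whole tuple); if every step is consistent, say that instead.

1. acc = 8 + 17 = 25 (confirmed correct)
2. acc = 25 + 5 = 30 (agrees with the log)
3. acc = 30 + -16 = 14 (matches)
4. acc = 14 + -15 = -1 (exactly as logged)
5. acc = -1 + 14 = 13 (matches)
6. acc = 13 + -4 = 9 (agrees with the log)
7. acc = 9 + 0 = 9 (checks out)
8. acc = 9 + 12 = 21 (same as recorded)
9. acc = 21 + -16 = 5 (no discrepancy)
10. acc = 5 + 8 = 13 (agrees with the log)
11. acc = 13 + 12 = 25 (no discrepancy)
12. acc = 25 + -18 = 7 (matches)
The whole run recomputes cleanly — no discrepancies.

no error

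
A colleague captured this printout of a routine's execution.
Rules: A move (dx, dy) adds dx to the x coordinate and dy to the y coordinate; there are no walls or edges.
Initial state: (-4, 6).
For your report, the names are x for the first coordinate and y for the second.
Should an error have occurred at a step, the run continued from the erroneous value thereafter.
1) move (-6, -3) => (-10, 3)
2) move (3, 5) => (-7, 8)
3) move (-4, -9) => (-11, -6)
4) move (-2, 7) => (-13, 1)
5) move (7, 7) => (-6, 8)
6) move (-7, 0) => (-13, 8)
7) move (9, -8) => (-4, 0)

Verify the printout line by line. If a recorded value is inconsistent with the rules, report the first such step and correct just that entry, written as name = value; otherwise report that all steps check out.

Recomputing the run from the initial state:
step 1: x = -10, y = 3
step 2: x = -7, y = 8
step 3: x = -11, y = -1
step 4: x = -13, y = 6
step 5: x = -6, y = 13
step 6: x = -13, y = 13
step 7: x = -4, y = 5
The first disagreement with the printout is at step 3, where the value should be y = -1.

step 3, y = -1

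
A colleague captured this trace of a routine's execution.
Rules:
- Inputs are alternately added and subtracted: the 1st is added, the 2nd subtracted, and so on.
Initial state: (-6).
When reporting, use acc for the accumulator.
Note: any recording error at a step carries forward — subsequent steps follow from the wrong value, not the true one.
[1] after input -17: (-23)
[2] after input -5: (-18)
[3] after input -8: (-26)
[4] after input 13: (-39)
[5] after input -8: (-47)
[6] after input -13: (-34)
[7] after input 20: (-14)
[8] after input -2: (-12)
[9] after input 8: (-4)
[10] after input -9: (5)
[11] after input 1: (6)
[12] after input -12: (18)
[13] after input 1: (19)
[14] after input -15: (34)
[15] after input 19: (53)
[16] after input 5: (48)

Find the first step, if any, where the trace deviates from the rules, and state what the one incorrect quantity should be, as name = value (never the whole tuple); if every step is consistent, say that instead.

no error

1. acc = -6 + -17 = -23 (checks out)
2. acc = -23 - -5 = -18 (same as recorded)
3. acc = -18 + -8 = -26 (exactly as logged)
4. acc = -26 - 13 = -39 (exactly as logged)
5. acc = -39 + -8 = -47 (verified)
6. acc = -47 - -13 = -34 (in agreement)
7. acc = -34 + 20 = -14 (same as recorded)
8. acc = -14 - -2 = -12 (in agreement)
9. acc = -12 + 8 = -4 (agrees with the trace)
10. acc = -4 - -9 = 5 (checks out)
11. acc = 5 + 1 = 6 (same as recorded)
12. acc = 6 - -12 = 18 (same as recorded)
13. acc = 18 + 1 = 19 (matches)
14. acc = 19 - -15 = 34 (checks out)
15. acc = 34 + 19 = 53 (checks out)
16. acc = 53 - 5 = 48 (in agreement)
The recomputation confirms every line.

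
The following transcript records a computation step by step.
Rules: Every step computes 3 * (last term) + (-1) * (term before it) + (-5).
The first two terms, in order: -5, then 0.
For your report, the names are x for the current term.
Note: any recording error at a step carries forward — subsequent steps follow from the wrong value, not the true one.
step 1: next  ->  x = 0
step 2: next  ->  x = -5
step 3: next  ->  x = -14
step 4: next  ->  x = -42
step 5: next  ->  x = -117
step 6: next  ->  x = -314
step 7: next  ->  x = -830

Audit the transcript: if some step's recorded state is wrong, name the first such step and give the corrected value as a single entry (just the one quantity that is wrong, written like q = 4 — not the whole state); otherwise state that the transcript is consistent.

Recomputing the run from the initial state:
step 1: x = 0
step 2: x = -5
step 3: x = -20
step 4: x = -60
step 5: x = -165
step 6: x = -440
step 7: x = -1160
The first disagreement with the transcript is at step 3, where the value should be x = -20.

step 3, x = -20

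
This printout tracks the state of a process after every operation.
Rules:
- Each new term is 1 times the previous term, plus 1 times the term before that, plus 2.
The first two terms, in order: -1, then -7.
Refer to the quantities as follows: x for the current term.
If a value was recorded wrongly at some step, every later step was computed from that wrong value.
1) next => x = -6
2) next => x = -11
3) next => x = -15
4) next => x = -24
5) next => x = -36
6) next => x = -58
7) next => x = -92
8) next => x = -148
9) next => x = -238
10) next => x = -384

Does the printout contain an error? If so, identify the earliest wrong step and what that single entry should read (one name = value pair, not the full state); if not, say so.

step 5, x = -37

step 1: x = 1*(-7) + (1)*(-1) + (2) = -6 -> confirmed correct
step 2: x = 1*(-6) + (1)*(-7) + (2) = -11 -> agrees with the printout
step 3: x = 1*(-11) + (1)*(-6) + (2) = -15 -> exactly as logged
step 4: x = 1*(-15) + (1)*(-11) + (2) = -24 -> consistent with the printout
step 5: x = 1*(-24) + (1)*(-15) + (2) = -37 -> the printout has a different value
Conclusion: step 5 carries the first error; the entry should be x = -37.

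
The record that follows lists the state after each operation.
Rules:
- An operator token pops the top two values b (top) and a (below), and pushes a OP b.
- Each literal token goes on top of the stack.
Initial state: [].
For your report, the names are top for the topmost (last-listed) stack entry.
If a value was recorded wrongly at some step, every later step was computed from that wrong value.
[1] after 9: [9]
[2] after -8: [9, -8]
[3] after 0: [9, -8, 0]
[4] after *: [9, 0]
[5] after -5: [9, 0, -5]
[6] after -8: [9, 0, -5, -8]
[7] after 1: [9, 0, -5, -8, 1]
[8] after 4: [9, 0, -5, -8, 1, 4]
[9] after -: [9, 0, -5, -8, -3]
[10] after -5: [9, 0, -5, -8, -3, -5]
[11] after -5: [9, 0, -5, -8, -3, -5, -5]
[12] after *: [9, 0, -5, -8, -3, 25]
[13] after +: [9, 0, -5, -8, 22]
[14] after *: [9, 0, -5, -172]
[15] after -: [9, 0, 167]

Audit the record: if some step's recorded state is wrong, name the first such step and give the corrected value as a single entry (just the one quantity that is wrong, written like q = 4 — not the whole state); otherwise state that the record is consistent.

step 14, top = -176

Recomputing the run from the initial state:
step 1: [9]
step 2: [9, -8]
step 3: [9, -8, 0]
step 4: [9, 0]
step 5: [9, 0, -5]
step 6: [9, 0, -5, -8]
step 7: [9, 0, -5, -8, 1]
step 8: [9, 0, -5, -8, 1, 4]
step 9: [9, 0, -5, -8, -3]
step 10: [9, 0, -5, -8, -3, -5]
step 11: [9, 0, -5, -8, -3, -5, -5]
step 12: [9, 0, -5, -8, -3, 25]
step 13: [9, 0, -5, -8, 22]
step 14: [9, 0, -5, -176]
step 15: [9, 0, 171]
The first disagreement with the record is at step 14, where the value should be top = -176.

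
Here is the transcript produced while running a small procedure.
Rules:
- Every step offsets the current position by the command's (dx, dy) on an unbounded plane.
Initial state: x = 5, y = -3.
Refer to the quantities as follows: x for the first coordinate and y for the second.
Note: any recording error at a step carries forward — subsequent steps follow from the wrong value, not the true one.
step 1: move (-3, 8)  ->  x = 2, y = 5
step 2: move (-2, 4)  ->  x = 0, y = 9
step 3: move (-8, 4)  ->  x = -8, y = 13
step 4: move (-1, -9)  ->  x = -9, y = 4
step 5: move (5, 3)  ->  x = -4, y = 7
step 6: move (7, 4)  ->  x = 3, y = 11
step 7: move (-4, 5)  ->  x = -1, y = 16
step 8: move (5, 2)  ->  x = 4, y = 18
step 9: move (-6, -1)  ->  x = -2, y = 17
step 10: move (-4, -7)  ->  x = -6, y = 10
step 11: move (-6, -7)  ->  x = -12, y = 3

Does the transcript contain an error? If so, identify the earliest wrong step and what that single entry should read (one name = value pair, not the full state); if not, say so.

Recomputing the run from the initial state:
step 1: x = 2, y = 5
step 2: x = 0, y = 9
step 3: x = -8, y = 13
step 4: x = -9, y = 4
step 5: x = -4, y = 7
step 6: x = 3, y = 11
step 7: x = -1, y = 16
step 8: x = 4, y = 18
step 9: x = -2, y = 17
step 10: x = -6, y = 10
step 11: x = -12, y = 3
This matches the transcript at every step.

no error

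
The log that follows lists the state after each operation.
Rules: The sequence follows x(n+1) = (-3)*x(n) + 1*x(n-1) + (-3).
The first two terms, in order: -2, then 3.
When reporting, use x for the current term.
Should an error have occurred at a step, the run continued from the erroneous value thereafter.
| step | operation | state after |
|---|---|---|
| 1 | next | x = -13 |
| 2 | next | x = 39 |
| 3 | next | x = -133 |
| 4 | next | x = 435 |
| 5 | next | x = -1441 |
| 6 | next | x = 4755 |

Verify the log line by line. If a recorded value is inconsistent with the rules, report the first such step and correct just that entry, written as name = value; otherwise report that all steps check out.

Recomputing the run from the initial state:
step 1: x = -14
step 2: x = 42
step 3: x = -143
step 4: x = 468
step 5: x = -1550
step 6: x = 5115
The first disagreement with the log is at step 1, where the value should be x = -14.

step 1, x = -14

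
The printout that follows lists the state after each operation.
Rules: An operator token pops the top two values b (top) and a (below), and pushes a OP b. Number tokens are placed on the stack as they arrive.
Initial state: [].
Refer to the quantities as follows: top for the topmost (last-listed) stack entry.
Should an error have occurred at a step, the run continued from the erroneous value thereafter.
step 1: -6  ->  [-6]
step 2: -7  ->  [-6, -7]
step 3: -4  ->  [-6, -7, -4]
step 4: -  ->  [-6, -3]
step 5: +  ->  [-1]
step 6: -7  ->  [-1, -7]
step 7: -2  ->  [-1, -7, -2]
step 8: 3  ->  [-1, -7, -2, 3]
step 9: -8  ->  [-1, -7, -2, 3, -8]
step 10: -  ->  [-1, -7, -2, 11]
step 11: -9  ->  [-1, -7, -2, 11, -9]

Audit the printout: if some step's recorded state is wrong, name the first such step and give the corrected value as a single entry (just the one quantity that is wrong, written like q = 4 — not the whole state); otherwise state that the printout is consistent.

step 5, top = -9

Recomputing the run from the initial state:
step 1: [-6]
step 2: [-6, -7]
step 3: [-6, -7, -4]
step 4: [-6, -3]
step 5: [-9]
step 6: [-9, -7]
step 7: [-9, -7, -2]
step 8: [-9, -7, -2, 3]
step 9: [-9, -7, -2, 3, -8]
step 10: [-9, -7, -2, 11]
step 11: [-9, -7, -2, 11, -9]
The first disagreement with the printout is at step 5, where the value should be top = -9.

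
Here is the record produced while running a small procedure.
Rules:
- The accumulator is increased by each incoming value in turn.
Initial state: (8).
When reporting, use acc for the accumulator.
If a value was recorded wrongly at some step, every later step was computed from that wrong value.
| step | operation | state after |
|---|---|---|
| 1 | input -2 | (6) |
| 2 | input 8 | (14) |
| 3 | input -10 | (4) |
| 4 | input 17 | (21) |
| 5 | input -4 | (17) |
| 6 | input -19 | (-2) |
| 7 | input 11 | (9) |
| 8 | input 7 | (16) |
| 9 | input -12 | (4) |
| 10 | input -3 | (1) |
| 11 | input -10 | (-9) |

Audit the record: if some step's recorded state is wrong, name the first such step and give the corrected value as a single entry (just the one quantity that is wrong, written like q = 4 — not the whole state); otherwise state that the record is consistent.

no error

Step 1: acc = 8 + -2 = 6 — consistent with the record.
Step 2: acc = 6 + 8 = 14 — agrees with the record.
Step 3: acc = 14 + -10 = 4 — confirmed correct.
Step 4: acc = 4 + 17 = 21 — exactly as logged.
Step 5: acc = 21 + -4 = 17 — verified.
Step 6: acc = 17 + -19 = -2 — matches.
Step 7: acc = -2 + 11 = 9 — checks out.
Step 8: acc = 9 + 7 = 16 — consistent with the record.
Step 9: acc = 16 + -12 = 4 — no discrepancy.
Step 10: acc = 4 + -3 = 1 — checks out.
Step 11: acc = 1 + -10 = -9 — no discrepancy.
All entries verified; no error found.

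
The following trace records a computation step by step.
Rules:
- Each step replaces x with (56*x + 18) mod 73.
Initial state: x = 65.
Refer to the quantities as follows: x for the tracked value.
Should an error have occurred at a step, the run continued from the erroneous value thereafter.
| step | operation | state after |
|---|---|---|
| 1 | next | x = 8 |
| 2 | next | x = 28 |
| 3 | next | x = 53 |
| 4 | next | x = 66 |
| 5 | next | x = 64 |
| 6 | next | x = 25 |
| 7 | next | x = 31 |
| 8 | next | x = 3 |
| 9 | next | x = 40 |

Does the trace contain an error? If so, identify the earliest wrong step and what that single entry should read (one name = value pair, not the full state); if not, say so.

step 8, x = 2

Step 1: x = (56*65 + 18) mod 73 = 8 — confirmed correct.
Step 2: x = (56*8 + 18) mod 73 = 28 — confirmed correct.
Step 3: x = (56*28 + 18) mod 73 = 53 — matches.
Step 4: x = (56*53 + 18) mod 73 = 66 — no discrepancy.
Step 5: x = (56*66 + 18) mod 73 = 64 — confirmed correct.
Step 6: x = (56*64 + 18) mod 73 = 25 — exactly as logged.
Step 7: x = (56*25 + 18) mod 73 = 31 — consistent with the trace.
Step 8: x = (56*31 + 18) mod 73 = 2 — the trace disagrees here.
Conclusion: step 8 carries the first error; the entry should be x = 2.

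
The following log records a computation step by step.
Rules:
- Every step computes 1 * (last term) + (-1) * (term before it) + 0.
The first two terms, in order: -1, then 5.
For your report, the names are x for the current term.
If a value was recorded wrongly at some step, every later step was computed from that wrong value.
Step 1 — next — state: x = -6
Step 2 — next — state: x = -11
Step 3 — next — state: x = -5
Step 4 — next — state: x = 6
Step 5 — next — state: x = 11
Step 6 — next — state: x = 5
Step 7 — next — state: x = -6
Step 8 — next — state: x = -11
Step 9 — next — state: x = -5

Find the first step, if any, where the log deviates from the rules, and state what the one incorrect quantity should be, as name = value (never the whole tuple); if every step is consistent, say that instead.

step 1: x = 1*(5) + (-1)*(-1) + (0) = 6 -> a discrepancy with the log
So the first discrepancy is step 1, where the right value is x = 6.

step 1, x = 6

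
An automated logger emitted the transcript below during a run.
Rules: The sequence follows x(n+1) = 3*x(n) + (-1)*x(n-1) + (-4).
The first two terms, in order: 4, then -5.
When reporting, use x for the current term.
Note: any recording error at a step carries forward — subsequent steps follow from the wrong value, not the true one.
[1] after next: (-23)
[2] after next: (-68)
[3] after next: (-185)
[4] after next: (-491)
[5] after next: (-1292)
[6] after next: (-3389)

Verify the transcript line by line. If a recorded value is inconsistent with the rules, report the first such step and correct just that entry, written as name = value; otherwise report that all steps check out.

no error

Recomputing the run from the initial state:
step 1: x = -23
step 2: x = -68
step 3: x = -185
step 4: x = -491
step 5: x = -1292
step 6: x = -3389
This matches the transcript at every step.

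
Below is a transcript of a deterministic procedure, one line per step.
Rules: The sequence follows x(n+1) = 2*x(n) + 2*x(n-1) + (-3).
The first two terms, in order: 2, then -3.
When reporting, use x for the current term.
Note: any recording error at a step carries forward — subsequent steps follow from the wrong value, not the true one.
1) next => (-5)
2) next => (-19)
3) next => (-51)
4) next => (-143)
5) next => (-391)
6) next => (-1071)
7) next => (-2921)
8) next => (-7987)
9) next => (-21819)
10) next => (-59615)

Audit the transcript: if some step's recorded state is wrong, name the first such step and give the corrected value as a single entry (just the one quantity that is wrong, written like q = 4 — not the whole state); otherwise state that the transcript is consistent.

step 7, x = -2927

Recomputing the run from the initial state:
step 1: x = -5
step 2: x = -19
step 3: x = -51
step 4: x = -143
step 5: x = -391
step 6: x = -1071
step 7: x = -2927
step 8: x = -7999
step 9: x = -21855
step 10: x = -59711
The first disagreement with the transcript is at step 7, where the value should be x = -2927.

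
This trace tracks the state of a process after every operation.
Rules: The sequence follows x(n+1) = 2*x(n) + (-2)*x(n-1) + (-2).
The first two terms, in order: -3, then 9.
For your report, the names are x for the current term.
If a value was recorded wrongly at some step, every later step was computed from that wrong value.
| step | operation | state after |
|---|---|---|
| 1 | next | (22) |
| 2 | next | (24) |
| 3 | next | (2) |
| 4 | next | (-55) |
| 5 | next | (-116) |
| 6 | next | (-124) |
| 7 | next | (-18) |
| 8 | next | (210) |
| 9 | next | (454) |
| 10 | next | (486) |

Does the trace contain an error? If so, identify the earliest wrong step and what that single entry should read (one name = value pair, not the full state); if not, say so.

1. x = 2*(9) + (-2)*(-3) + (-2) = 22 (no discrepancy)
2. x = 2*(22) + (-2)*(9) + (-2) = 24 (confirmed correct)
3. x = 2*(24) + (-2)*(22) + (-2) = 2 (agrees with the trace)
4. x = 2*(2) + (-2)*(24) + (-2) = -46 (this is not what the trace shows)
The audit stops at step 4: the recorded entry is wrong and should be x = -46.

step 4, x = -46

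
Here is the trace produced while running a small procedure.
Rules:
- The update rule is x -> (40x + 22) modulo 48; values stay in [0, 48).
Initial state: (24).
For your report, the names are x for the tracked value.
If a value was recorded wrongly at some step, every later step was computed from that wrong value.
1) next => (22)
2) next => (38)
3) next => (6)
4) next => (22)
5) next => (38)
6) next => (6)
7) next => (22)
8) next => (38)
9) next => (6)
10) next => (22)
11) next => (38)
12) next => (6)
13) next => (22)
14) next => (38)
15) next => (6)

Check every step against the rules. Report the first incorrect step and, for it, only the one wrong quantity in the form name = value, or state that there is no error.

no error

Recomputing the run from the initial state:
step 1: x = 22
step 2: x = 38
step 3: x = 6
step 4: x = 22
step 5: x = 38
step 6: x = 6
step 7: x = 22
step 8: x = 38
step 9: x = 6
step 10: x = 22
step 11: x = 38
step 12: x = 6
step 13: x = 22
step 14: x = 38
step 15: x = 6
This matches the trace at every step.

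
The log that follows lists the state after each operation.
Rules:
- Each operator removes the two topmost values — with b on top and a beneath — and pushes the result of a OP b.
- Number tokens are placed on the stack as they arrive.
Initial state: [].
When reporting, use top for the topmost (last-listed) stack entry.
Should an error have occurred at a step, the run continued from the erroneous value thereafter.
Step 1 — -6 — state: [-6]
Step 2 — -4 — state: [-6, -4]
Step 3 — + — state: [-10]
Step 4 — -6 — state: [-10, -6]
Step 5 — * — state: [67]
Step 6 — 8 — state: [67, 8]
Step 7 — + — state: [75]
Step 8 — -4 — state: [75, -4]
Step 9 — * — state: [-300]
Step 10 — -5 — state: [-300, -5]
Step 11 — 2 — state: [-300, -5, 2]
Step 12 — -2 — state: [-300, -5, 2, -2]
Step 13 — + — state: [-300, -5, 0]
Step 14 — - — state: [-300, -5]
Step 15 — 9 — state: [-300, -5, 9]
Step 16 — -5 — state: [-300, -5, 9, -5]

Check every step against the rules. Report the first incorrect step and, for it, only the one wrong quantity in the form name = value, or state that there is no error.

step 5, top = 60

Recomputing the run from the initial state:
step 1: [-6]
step 2: [-6, -4]
step 3: [-10]
step 4: [-10, -6]
step 5: [60]
step 6: [60, 8]
step 7: [68]
step 8: [68, -4]
step 9: [-272]
step 10: [-272, -5]
step 11: [-272, -5, 2]
step 12: [-272, -5, 2, -2]
step 13: [-272, -5, 0]
step 14: [-272, -5]
step 15: [-272, -5, 9]
step 16: [-272, -5, 9, -5]
The first disagreement with the log is at step 5, where the value should be top = 60.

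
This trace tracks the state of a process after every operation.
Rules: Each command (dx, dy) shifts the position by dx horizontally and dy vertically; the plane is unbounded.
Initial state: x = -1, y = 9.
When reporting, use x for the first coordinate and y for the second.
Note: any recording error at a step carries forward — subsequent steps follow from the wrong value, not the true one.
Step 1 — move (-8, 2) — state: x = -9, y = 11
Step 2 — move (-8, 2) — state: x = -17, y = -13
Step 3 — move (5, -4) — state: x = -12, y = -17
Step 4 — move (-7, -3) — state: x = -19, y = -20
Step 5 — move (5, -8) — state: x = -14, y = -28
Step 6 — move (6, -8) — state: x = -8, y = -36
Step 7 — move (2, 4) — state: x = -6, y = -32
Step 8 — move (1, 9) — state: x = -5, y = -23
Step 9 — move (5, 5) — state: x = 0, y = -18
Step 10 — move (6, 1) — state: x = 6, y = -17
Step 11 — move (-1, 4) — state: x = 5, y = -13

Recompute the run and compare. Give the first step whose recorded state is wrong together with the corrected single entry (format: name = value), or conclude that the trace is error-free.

step 2, y = 13

Recomputing the run from the initial state:
step 1: x = -9, y = 11
step 2: x = -17, y = 13
step 3: x = -12, y = 9
step 4: x = -19, y = 6
step 5: x = -14, y = -2
step 6: x = -8, y = -10
step 7: x = -6, y = -6
step 8: x = -5, y = 3
step 9: x = 0, y = 8
step 10: x = 6, y = 9
step 11: x = 5, y = 13
The first disagreement with the trace is at step 2, where the value should be y = 13.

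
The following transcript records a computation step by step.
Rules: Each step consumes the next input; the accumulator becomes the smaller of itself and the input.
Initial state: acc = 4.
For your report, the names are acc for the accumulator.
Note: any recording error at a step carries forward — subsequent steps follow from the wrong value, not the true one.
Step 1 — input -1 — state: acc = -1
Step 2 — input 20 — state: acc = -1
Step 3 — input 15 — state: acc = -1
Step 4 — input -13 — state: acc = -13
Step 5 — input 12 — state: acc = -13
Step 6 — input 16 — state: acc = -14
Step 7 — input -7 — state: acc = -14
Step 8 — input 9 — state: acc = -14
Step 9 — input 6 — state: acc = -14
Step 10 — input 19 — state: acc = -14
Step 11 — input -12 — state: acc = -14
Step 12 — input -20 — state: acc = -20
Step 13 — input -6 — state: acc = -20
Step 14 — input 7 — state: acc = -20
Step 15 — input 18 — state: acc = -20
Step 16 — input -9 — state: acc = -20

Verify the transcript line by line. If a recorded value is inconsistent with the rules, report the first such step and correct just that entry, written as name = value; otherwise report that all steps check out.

1. acc = min(4, -1) = -1 (exactly as logged)
2. acc = min(-1, 20) = -1 (checks out)
3. acc = min(-1, 15) = -1 (agrees with the transcript)
4. acc = min(-1, -13) = -13 (exactly as logged)
5. acc = min(-13, 12) = -13 (consistent with the transcript)
6. acc = min(-13, 16) = -13 (not what was recorded)
Conclusion: step 6 carries the first error; the entry should be acc = -13.

step 6, acc = -13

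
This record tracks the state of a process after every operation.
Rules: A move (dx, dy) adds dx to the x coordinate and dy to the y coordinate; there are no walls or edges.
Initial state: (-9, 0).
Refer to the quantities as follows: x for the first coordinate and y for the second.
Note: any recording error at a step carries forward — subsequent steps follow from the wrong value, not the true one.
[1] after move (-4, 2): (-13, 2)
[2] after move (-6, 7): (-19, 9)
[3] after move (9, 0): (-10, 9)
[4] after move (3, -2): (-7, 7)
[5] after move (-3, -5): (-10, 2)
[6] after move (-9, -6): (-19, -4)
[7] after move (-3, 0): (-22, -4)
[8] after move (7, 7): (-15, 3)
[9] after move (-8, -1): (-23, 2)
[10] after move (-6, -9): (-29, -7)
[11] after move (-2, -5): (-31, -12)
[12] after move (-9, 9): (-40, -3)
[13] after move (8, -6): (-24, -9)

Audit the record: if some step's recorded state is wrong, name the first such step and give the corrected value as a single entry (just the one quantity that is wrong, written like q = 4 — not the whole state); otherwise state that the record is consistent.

Recomputing the run from the initial state:
step 1: x = -13, y = 2
step 2: x = -19, y = 9
step 3: x = -10, y = 9
step 4: x = -7, y = 7
step 5: x = -10, y = 2
step 6: x = -19, y = -4
step 7: x = -22, y = -4
step 8: x = -15, y = 3
step 9: x = -23, y = 2
step 10: x = -29, y = -7
step 11: x = -31, y = -12
step 12: x = -40, y = -3
step 13: x = -32, y = -9
The first disagreement with the record is at step 13, where the value should be x = -32.

step 13, x = -32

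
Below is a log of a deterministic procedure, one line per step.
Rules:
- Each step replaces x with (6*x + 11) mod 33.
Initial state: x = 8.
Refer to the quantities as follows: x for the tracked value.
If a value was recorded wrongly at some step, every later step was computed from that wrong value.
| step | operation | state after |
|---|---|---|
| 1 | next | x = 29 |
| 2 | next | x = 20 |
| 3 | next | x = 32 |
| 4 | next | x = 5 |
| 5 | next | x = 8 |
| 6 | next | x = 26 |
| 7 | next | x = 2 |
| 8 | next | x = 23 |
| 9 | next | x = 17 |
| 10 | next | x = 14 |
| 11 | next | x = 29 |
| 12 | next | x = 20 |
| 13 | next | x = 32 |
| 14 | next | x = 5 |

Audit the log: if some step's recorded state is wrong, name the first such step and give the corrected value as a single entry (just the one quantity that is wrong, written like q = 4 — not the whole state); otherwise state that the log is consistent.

Recomputing the run from the initial state:
step 1: x = 26
step 2: x = 2
step 3: x = 23
step 4: x = 17
step 5: x = 14
step 6: x = 29
step 7: x = 20
step 8: x = 32
step 9: x = 5
step 10: x = 8
step 11: x = 26
step 12: x = 2
step 13: x = 23
step 14: x = 17
The first disagreement with the log is at step 1, where the value should be x = 26.

step 1, x = 26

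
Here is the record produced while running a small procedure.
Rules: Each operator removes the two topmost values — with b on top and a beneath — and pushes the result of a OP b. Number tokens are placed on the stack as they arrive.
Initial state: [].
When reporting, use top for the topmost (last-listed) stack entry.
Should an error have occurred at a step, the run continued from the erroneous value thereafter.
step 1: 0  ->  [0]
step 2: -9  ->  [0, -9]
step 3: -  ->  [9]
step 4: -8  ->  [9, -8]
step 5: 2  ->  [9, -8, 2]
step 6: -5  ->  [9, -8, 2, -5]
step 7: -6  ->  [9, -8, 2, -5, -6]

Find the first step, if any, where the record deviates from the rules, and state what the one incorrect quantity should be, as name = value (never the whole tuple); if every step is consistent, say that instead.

no error

step 1: push 0: top = 0 -> consistent with the record
step 2: push -9: top = -9 -> in agreement
step 3: 0 - -9 = 9 -> same as recorded
step 4: push -8: top = -8 -> confirmed correct
step 5: push 2: top = 2 -> consistent with the record
step 6: push -5: top = -5 -> verified
step 7: push -6: top = -6 -> confirmed correct
All steps check out; nothing to correct.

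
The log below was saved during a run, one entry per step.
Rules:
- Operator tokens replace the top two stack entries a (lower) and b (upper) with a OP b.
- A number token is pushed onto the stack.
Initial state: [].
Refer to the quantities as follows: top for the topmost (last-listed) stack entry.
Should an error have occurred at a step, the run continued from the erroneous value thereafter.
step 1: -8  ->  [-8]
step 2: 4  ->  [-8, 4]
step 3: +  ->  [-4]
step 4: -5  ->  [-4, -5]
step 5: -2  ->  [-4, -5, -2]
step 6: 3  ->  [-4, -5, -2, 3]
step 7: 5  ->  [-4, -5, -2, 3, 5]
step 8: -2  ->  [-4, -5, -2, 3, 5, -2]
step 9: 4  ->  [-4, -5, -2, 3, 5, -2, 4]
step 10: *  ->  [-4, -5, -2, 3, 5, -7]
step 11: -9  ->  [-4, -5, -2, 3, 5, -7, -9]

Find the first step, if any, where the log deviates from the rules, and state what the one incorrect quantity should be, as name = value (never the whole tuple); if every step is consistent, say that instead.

step 10, top = -8

1. push -8: top = -8 (checks out)
2. push 4: top = 4 (consistent with the log)
3. -8 + 4 = -4 (verified)
4. push -5: top = -5 (consistent with the log)
5. push -2: top = -2 (no discrepancy)
6. push 3: top = 3 (no discrepancy)
7. push 5: top = 5 (same as recorded)
8. push -2: top = -2 (matches)
9. push 4: top = 4 (in agreement)
10. -2 * 4 = -8 (this is not what the log shows)
The earliest wrong entry is at step 10: it should read top = -8.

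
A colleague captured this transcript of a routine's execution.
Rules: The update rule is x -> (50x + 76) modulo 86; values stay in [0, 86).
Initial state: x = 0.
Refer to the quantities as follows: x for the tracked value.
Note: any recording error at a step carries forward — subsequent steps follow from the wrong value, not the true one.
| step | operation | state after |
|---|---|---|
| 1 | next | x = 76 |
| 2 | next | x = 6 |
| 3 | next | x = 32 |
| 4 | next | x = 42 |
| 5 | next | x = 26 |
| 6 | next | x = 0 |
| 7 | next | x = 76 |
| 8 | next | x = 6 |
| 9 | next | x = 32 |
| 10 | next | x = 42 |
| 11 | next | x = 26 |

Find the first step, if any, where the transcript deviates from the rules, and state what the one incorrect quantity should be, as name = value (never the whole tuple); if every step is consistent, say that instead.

no error

step 1: x = (50*0 + 76) mod 86 = 76 -> consistent with the transcript
step 2: x = (50*76 + 76) mod 86 = 6 -> checks out
step 3: x = (50*6 + 76) mod 86 = 32 -> agrees with the transcript
step 4: x = (50*32 + 76) mod 86 = 42 -> verified
step 5: x = (50*42 + 76) mod 86 = 26 -> confirmed correct
step 6: x = (50*26 + 76) mod 86 = 0 -> in agreement
step 7: x = (50*0 + 76) mod 86 = 76 -> verified
step 8: x = (50*76 + 76) mod 86 = 6 -> consistent with the transcript
step 9: x = (50*6 + 76) mod 86 = 32 -> no discrepancy
step 10: x = (50*32 + 76) mod 86 = 42 -> verified
step 11: x = (50*42 + 76) mod 86 = 26 -> agrees with the transcript
Each recorded entry agrees with the recomputation.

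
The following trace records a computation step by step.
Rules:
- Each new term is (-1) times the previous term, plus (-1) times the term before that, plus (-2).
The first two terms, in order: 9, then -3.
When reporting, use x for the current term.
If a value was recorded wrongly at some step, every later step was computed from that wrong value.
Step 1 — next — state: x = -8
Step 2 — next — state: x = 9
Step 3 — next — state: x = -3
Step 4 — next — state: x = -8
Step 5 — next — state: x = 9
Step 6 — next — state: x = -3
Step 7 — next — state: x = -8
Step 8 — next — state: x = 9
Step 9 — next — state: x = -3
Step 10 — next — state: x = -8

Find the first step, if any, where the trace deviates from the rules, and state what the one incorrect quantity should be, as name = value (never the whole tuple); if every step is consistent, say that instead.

no error

1. x = -1*(-3) + (-1)*(9) + (-2) = -8 (matches)
2. x = -1*(-8) + (-1)*(-3) + (-2) = 9 (no discrepancy)
3. x = -1*(9) + (-1)*(-8) + (-2) = -3 (consistent with the trace)
4. x = -1*(-3) + (-1)*(9) + (-2) = -8 (consistent with the trace)
5. x = -1*(-8) + (-1)*(-3) + (-2) = 9 (checks out)
6. x = -1*(9) + (-1)*(-8) + (-2) = -3 (same as recorded)
7. x = -1*(-3) + (-1)*(9) + (-2) = -8 (confirmed correct)
8. x = -1*(-8) + (-1)*(-3) + (-2) = 9 (consistent with the trace)
9. x = -1*(9) + (-1)*(-8) + (-2) = -3 (same as recorded)
10. x = -1*(-3) + (-1)*(9) + (-2) = -8 (confirmed correct)
Each recorded entry agrees with the recomputation.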